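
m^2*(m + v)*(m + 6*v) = m^4 + 7*m^3*v + 6*m^2*v^2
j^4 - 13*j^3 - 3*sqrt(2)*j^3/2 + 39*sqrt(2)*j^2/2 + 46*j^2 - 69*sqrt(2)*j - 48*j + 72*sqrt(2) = (j - 8)*(j - 3)*(j - 2)*(j - 3*sqrt(2)/2)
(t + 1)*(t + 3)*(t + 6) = t^3 + 10*t^2 + 27*t + 18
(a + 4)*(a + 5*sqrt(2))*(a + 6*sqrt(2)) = a^3 + 4*a^2 + 11*sqrt(2)*a^2 + 60*a + 44*sqrt(2)*a + 240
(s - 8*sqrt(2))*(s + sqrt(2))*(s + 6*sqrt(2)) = s^3 - sqrt(2)*s^2 - 100*s - 96*sqrt(2)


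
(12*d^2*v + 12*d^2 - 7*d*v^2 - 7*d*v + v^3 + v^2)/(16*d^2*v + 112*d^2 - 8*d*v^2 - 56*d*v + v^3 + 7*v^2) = (-3*d*v - 3*d + v^2 + v)/(-4*d*v - 28*d + v^2 + 7*v)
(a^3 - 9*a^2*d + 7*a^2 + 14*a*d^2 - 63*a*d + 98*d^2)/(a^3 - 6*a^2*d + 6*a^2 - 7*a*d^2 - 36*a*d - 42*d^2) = (a^2 - 2*a*d + 7*a - 14*d)/(a^2 + a*d + 6*a + 6*d)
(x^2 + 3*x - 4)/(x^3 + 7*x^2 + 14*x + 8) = (x - 1)/(x^2 + 3*x + 2)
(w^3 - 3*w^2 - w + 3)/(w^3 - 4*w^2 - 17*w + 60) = (w^2 - 1)/(w^2 - w - 20)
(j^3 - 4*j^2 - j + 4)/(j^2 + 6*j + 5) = (j^2 - 5*j + 4)/(j + 5)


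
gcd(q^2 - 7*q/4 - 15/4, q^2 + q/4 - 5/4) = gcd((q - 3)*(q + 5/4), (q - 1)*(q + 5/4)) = q + 5/4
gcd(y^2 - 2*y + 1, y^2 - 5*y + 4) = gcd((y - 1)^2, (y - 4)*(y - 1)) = y - 1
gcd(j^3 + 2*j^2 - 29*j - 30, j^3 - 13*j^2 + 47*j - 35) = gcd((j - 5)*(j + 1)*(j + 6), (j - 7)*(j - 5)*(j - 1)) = j - 5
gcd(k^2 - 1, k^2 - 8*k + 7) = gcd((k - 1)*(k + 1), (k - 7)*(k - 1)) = k - 1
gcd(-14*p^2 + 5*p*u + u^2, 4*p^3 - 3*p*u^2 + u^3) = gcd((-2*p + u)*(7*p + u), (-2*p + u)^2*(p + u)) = 2*p - u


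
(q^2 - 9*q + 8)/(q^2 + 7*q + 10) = (q^2 - 9*q + 8)/(q^2 + 7*q + 10)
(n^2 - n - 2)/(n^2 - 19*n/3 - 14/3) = 3*(-n^2 + n + 2)/(-3*n^2 + 19*n + 14)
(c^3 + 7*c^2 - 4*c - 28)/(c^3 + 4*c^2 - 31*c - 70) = (c - 2)/(c - 5)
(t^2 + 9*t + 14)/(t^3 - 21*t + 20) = (t^2 + 9*t + 14)/(t^3 - 21*t + 20)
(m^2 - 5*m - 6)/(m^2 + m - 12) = (m^2 - 5*m - 6)/(m^2 + m - 12)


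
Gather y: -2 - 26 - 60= -88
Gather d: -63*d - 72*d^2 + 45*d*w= -72*d^2 + d*(45*w - 63)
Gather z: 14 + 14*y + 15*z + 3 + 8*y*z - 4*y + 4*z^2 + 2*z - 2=10*y + 4*z^2 + z*(8*y + 17) + 15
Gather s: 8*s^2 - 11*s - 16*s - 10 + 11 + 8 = 8*s^2 - 27*s + 9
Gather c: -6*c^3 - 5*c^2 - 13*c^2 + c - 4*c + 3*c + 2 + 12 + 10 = -6*c^3 - 18*c^2 + 24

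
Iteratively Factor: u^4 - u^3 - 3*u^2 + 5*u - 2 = (u + 2)*(u^3 - 3*u^2 + 3*u - 1) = (u - 1)*(u + 2)*(u^2 - 2*u + 1) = (u - 1)^2*(u + 2)*(u - 1)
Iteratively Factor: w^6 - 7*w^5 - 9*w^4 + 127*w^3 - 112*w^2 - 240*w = (w - 5)*(w^5 - 2*w^4 - 19*w^3 + 32*w^2 + 48*w) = (w - 5)*(w - 4)*(w^4 + 2*w^3 - 11*w^2 - 12*w) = w*(w - 5)*(w - 4)*(w^3 + 2*w^2 - 11*w - 12) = w*(w - 5)*(w - 4)*(w - 3)*(w^2 + 5*w + 4) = w*(w - 5)*(w - 4)*(w - 3)*(w + 4)*(w + 1)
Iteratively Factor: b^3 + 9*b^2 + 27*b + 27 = (b + 3)*(b^2 + 6*b + 9) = (b + 3)^2*(b + 3)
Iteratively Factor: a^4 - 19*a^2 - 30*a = (a + 3)*(a^3 - 3*a^2 - 10*a) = (a - 5)*(a + 3)*(a^2 + 2*a) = a*(a - 5)*(a + 3)*(a + 2)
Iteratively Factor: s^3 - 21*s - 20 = (s - 5)*(s^2 + 5*s + 4) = (s - 5)*(s + 1)*(s + 4)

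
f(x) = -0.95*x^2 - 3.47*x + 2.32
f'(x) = -1.9*x - 3.47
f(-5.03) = -4.26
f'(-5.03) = 6.09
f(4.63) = -34.11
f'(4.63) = -12.27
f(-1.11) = 5.00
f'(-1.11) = -1.36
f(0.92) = -1.68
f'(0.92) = -5.22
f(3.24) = -18.90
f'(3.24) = -9.63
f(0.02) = 2.25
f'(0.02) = -3.51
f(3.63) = -22.79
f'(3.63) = -10.37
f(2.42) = -11.64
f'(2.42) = -8.07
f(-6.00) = -11.06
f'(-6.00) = 7.93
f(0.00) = 2.32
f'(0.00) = -3.47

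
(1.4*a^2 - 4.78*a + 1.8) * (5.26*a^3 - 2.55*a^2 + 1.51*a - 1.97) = 7.364*a^5 - 28.7128*a^4 + 23.771*a^3 - 14.5658*a^2 + 12.1346*a - 3.546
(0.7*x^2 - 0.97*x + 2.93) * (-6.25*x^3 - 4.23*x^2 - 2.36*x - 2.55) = -4.375*x^5 + 3.1015*x^4 - 15.8614*x^3 - 11.8897*x^2 - 4.4413*x - 7.4715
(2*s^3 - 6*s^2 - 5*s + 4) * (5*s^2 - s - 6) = 10*s^5 - 32*s^4 - 31*s^3 + 61*s^2 + 26*s - 24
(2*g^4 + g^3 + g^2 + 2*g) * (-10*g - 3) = -20*g^5 - 16*g^4 - 13*g^3 - 23*g^2 - 6*g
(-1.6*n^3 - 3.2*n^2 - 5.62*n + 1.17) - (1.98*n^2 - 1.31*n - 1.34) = -1.6*n^3 - 5.18*n^2 - 4.31*n + 2.51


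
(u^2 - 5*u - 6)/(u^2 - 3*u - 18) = (u + 1)/(u + 3)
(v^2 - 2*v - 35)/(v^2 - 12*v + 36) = (v^2 - 2*v - 35)/(v^2 - 12*v + 36)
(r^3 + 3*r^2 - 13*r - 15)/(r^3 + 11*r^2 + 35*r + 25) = (r - 3)/(r + 5)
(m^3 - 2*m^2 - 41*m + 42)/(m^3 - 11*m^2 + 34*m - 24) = (m^2 - m - 42)/(m^2 - 10*m + 24)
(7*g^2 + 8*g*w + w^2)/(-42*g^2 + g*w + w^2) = (g + w)/(-6*g + w)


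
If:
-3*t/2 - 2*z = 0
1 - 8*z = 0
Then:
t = -1/6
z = 1/8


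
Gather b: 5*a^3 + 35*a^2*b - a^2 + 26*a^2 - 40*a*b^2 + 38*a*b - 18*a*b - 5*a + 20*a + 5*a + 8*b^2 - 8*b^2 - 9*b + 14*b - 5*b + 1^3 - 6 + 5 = 5*a^3 + 25*a^2 - 40*a*b^2 + 20*a + b*(35*a^2 + 20*a)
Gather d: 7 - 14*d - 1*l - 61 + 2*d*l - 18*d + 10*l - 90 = d*(2*l - 32) + 9*l - 144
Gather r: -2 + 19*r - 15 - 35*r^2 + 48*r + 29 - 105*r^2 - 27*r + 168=-140*r^2 + 40*r + 180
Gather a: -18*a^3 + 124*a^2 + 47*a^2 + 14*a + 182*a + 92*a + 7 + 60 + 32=-18*a^3 + 171*a^2 + 288*a + 99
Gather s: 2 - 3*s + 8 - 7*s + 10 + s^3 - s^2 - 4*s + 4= s^3 - s^2 - 14*s + 24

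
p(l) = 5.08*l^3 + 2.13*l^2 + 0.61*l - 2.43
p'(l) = 15.24*l^2 + 4.26*l + 0.61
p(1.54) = 22.11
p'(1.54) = 43.31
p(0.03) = -2.41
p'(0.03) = 0.75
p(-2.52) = -71.74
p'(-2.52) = 86.65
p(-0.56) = -3.00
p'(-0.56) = 3.00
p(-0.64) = -3.28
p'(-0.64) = 4.13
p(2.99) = 154.23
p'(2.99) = 149.59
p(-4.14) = -328.91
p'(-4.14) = 244.18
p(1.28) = 12.49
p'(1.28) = 31.03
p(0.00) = -2.43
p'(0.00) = 0.61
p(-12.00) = -8481.27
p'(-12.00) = 2144.05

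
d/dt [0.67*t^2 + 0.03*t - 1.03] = 1.34*t + 0.03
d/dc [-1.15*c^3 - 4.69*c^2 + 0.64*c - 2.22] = -3.45*c^2 - 9.38*c + 0.64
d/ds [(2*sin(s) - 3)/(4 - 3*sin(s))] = -cos(s)/(3*sin(s) - 4)^2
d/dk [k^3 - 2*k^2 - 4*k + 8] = 3*k^2 - 4*k - 4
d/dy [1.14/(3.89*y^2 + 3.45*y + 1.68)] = (-8.8692*y - 3.933)/(3.89*y^2 + 3.45*y + 1.68)^2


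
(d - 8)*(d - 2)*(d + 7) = d^3 - 3*d^2 - 54*d + 112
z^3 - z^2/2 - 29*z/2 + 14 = (z - 7/2)*(z - 1)*(z + 4)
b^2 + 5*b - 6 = (b - 1)*(b + 6)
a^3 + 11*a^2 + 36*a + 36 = (a + 2)*(a + 3)*(a + 6)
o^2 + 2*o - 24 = (o - 4)*(o + 6)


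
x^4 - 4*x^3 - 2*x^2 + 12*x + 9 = (x - 3)^2*(x + 1)^2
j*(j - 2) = j^2 - 2*j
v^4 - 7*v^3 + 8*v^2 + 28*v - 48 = (v - 4)*(v - 3)*(v - 2)*(v + 2)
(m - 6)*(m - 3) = m^2 - 9*m + 18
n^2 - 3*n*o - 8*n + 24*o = (n - 8)*(n - 3*o)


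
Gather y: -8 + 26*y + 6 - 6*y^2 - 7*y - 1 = -6*y^2 + 19*y - 3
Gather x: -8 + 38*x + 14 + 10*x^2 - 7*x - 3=10*x^2 + 31*x + 3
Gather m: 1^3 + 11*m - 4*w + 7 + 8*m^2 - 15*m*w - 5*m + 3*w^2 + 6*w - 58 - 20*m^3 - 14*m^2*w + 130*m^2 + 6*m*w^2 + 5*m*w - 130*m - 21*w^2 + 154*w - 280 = -20*m^3 + m^2*(138 - 14*w) + m*(6*w^2 - 10*w - 124) - 18*w^2 + 156*w - 330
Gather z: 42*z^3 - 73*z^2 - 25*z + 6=42*z^3 - 73*z^2 - 25*z + 6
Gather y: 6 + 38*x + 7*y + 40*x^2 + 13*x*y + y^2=40*x^2 + 38*x + y^2 + y*(13*x + 7) + 6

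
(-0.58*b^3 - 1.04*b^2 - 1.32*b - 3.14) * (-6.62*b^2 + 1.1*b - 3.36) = 3.8396*b^5 + 6.2468*b^4 + 9.5432*b^3 + 22.8292*b^2 + 0.981199999999999*b + 10.5504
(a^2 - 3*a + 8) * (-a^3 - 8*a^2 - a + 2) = -a^5 - 5*a^4 + 15*a^3 - 59*a^2 - 14*a + 16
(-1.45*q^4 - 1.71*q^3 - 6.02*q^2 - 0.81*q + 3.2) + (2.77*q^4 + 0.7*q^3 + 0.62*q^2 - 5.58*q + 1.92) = 1.32*q^4 - 1.01*q^3 - 5.4*q^2 - 6.39*q + 5.12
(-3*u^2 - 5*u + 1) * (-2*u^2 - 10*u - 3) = 6*u^4 + 40*u^3 + 57*u^2 + 5*u - 3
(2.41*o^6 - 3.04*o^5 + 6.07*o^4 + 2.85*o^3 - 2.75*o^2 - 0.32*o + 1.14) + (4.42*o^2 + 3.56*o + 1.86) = 2.41*o^6 - 3.04*o^5 + 6.07*o^4 + 2.85*o^3 + 1.67*o^2 + 3.24*o + 3.0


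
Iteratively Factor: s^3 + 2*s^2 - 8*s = (s - 2)*(s^2 + 4*s) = s*(s - 2)*(s + 4)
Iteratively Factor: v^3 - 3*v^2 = (v)*(v^2 - 3*v) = v*(v - 3)*(v)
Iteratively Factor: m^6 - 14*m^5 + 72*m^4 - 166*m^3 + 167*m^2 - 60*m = (m - 4)*(m^5 - 10*m^4 + 32*m^3 - 38*m^2 + 15*m) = (m - 4)*(m - 3)*(m^4 - 7*m^3 + 11*m^2 - 5*m) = (m - 4)*(m - 3)*(m - 1)*(m^3 - 6*m^2 + 5*m) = (m - 5)*(m - 4)*(m - 3)*(m - 1)*(m^2 - m) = (m - 5)*(m - 4)*(m - 3)*(m - 1)^2*(m)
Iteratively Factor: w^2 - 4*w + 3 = (w - 1)*(w - 3)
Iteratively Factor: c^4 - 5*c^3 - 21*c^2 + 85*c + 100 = (c - 5)*(c^3 - 21*c - 20) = (c - 5)*(c + 4)*(c^2 - 4*c - 5) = (c - 5)^2*(c + 4)*(c + 1)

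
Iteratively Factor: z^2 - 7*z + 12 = (z - 3)*(z - 4)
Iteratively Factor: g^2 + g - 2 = (g - 1)*(g + 2)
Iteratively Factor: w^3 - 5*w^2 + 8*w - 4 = (w - 2)*(w^2 - 3*w + 2) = (w - 2)^2*(w - 1)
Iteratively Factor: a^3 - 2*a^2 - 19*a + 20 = (a - 1)*(a^2 - a - 20) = (a - 1)*(a + 4)*(a - 5)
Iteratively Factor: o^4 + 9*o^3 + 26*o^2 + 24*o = (o + 2)*(o^3 + 7*o^2 + 12*o) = (o + 2)*(o + 4)*(o^2 + 3*o) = o*(o + 2)*(o + 4)*(o + 3)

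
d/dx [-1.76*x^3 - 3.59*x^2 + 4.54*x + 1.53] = -5.28*x^2 - 7.18*x + 4.54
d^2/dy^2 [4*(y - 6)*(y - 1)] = 8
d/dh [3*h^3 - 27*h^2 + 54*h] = 9*h^2 - 54*h + 54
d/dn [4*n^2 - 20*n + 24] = 8*n - 20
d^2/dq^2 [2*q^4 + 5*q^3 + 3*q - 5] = 6*q*(4*q + 5)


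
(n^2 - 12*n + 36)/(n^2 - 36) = (n - 6)/(n + 6)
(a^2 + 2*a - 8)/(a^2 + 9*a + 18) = (a^2 + 2*a - 8)/(a^2 + 9*a + 18)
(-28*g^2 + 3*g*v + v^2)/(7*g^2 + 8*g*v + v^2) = (-4*g + v)/(g + v)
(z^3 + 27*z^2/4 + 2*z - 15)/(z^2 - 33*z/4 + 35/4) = (z^2 + 8*z + 12)/(z - 7)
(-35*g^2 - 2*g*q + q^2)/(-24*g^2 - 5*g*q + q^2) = (35*g^2 + 2*g*q - q^2)/(24*g^2 + 5*g*q - q^2)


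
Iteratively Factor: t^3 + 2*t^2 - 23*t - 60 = (t + 3)*(t^2 - t - 20) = (t - 5)*(t + 3)*(t + 4)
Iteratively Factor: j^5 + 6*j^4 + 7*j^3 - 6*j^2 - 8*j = (j + 4)*(j^4 + 2*j^3 - j^2 - 2*j) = (j - 1)*(j + 4)*(j^3 + 3*j^2 + 2*j) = (j - 1)*(j + 1)*(j + 4)*(j^2 + 2*j) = (j - 1)*(j + 1)*(j + 2)*(j + 4)*(j)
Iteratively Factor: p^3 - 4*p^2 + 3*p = (p - 1)*(p^2 - 3*p) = (p - 3)*(p - 1)*(p)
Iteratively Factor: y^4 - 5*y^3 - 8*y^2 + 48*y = (y - 4)*(y^3 - y^2 - 12*y) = y*(y - 4)*(y^2 - y - 12) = y*(y - 4)^2*(y + 3)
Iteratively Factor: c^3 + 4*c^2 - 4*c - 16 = (c - 2)*(c^2 + 6*c + 8) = (c - 2)*(c + 2)*(c + 4)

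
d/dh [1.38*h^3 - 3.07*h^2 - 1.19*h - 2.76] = 4.14*h^2 - 6.14*h - 1.19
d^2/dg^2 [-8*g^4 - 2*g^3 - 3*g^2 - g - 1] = -96*g^2 - 12*g - 6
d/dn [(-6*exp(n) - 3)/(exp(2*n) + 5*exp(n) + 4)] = (6*exp(2*n) + 6*exp(n) - 9)*exp(n)/(exp(4*n) + 10*exp(3*n) + 33*exp(2*n) + 40*exp(n) + 16)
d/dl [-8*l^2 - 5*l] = -16*l - 5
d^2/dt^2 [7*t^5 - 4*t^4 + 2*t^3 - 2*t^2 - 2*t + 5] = 140*t^3 - 48*t^2 + 12*t - 4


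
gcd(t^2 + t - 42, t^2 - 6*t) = t - 6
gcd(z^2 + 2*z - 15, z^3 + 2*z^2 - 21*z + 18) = z - 3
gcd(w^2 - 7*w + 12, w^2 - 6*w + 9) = w - 3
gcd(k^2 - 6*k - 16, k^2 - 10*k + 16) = k - 8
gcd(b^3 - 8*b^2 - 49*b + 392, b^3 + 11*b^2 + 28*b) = b + 7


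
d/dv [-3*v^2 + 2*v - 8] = 2 - 6*v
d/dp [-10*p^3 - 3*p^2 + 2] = 6*p*(-5*p - 1)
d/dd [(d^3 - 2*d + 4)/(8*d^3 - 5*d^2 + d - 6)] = (-5*d^4 + 34*d^3 - 124*d^2 + 40*d + 8)/(64*d^6 - 80*d^5 + 41*d^4 - 106*d^3 + 61*d^2 - 12*d + 36)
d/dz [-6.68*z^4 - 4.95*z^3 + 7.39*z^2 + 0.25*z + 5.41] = -26.72*z^3 - 14.85*z^2 + 14.78*z + 0.25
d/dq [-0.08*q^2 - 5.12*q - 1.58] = -0.16*q - 5.12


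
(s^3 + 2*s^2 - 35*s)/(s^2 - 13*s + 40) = s*(s + 7)/(s - 8)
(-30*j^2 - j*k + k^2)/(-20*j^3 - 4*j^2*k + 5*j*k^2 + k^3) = (6*j - k)/(4*j^2 - k^2)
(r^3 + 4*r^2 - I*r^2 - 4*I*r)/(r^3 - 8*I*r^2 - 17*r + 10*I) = r*(r + 4)/(r^2 - 7*I*r - 10)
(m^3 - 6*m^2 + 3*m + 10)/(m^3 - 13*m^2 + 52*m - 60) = (m + 1)/(m - 6)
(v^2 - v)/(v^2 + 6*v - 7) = v/(v + 7)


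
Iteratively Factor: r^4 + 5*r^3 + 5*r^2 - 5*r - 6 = (r + 2)*(r^3 + 3*r^2 - r - 3) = (r + 2)*(r + 3)*(r^2 - 1) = (r + 1)*(r + 2)*(r + 3)*(r - 1)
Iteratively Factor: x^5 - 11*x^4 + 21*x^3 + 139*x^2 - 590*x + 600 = (x + 4)*(x^4 - 15*x^3 + 81*x^2 - 185*x + 150) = (x - 3)*(x + 4)*(x^3 - 12*x^2 + 45*x - 50) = (x - 3)*(x - 2)*(x + 4)*(x^2 - 10*x + 25) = (x - 5)*(x - 3)*(x - 2)*(x + 4)*(x - 5)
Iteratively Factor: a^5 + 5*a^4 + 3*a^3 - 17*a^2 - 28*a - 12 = (a + 2)*(a^4 + 3*a^3 - 3*a^2 - 11*a - 6) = (a + 1)*(a + 2)*(a^3 + 2*a^2 - 5*a - 6) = (a + 1)*(a + 2)*(a + 3)*(a^2 - a - 2) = (a - 2)*(a + 1)*(a + 2)*(a + 3)*(a + 1)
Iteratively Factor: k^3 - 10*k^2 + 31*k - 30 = (k - 2)*(k^2 - 8*k + 15) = (k - 3)*(k - 2)*(k - 5)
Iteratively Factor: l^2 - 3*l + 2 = (l - 1)*(l - 2)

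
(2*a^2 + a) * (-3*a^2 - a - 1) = -6*a^4 - 5*a^3 - 3*a^2 - a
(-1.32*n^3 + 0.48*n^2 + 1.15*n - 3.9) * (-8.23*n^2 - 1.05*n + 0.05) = 10.8636*n^5 - 2.5644*n^4 - 10.0345*n^3 + 30.9135*n^2 + 4.1525*n - 0.195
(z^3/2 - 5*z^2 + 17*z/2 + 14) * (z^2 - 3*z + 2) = z^5/2 - 13*z^4/2 + 49*z^3/2 - 43*z^2/2 - 25*z + 28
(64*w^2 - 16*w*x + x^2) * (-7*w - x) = -448*w^3 + 48*w^2*x + 9*w*x^2 - x^3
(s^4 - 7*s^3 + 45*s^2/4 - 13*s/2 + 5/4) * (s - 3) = s^5 - 10*s^4 + 129*s^3/4 - 161*s^2/4 + 83*s/4 - 15/4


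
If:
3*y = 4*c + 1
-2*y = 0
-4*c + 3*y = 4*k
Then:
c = -1/4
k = 1/4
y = 0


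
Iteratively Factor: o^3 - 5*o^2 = (o)*(o^2 - 5*o) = o^2*(o - 5)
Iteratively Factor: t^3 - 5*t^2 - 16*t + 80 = (t - 5)*(t^2 - 16) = (t - 5)*(t + 4)*(t - 4)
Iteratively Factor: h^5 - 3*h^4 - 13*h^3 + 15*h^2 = (h - 1)*(h^4 - 2*h^3 - 15*h^2) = (h - 5)*(h - 1)*(h^3 + 3*h^2) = h*(h - 5)*(h - 1)*(h^2 + 3*h) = h^2*(h - 5)*(h - 1)*(h + 3)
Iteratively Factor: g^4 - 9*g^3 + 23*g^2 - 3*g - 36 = (g - 3)*(g^3 - 6*g^2 + 5*g + 12) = (g - 3)^2*(g^2 - 3*g - 4) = (g - 4)*(g - 3)^2*(g + 1)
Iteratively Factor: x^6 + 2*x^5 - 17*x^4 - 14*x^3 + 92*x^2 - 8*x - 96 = (x + 3)*(x^5 - x^4 - 14*x^3 + 28*x^2 + 8*x - 32) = (x - 2)*(x + 3)*(x^4 + x^3 - 12*x^2 + 4*x + 16) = (x - 2)^2*(x + 3)*(x^3 + 3*x^2 - 6*x - 8) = (x - 2)^3*(x + 3)*(x^2 + 5*x + 4) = (x - 2)^3*(x + 3)*(x + 4)*(x + 1)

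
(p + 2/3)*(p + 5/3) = p^2 + 7*p/3 + 10/9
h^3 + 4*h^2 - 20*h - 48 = (h - 4)*(h + 2)*(h + 6)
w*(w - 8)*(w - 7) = w^3 - 15*w^2 + 56*w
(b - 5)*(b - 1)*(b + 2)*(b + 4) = b^4 - 23*b^2 - 18*b + 40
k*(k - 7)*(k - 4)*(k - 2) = k^4 - 13*k^3 + 50*k^2 - 56*k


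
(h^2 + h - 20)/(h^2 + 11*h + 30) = (h - 4)/(h + 6)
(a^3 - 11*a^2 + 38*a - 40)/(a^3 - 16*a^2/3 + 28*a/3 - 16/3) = 3*(a^2 - 9*a + 20)/(3*a^2 - 10*a + 8)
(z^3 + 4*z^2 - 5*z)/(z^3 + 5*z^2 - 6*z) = (z + 5)/(z + 6)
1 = 1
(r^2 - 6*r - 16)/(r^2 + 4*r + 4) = (r - 8)/(r + 2)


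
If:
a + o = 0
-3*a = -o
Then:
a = 0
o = 0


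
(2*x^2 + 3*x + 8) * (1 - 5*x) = -10*x^3 - 13*x^2 - 37*x + 8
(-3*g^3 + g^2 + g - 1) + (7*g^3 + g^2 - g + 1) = 4*g^3 + 2*g^2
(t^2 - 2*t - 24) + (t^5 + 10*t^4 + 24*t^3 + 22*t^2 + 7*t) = t^5 + 10*t^4 + 24*t^3 + 23*t^2 + 5*t - 24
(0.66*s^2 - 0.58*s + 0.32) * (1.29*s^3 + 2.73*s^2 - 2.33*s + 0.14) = 0.8514*s^5 + 1.0536*s^4 - 2.7084*s^3 + 2.3174*s^2 - 0.8268*s + 0.0448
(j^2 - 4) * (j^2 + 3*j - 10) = j^4 + 3*j^3 - 14*j^2 - 12*j + 40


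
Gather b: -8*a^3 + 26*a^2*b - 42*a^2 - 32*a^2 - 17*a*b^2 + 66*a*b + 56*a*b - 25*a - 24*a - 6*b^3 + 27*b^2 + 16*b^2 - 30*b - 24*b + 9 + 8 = -8*a^3 - 74*a^2 - 49*a - 6*b^3 + b^2*(43 - 17*a) + b*(26*a^2 + 122*a - 54) + 17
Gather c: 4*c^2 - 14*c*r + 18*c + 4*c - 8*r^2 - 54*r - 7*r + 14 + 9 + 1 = 4*c^2 + c*(22 - 14*r) - 8*r^2 - 61*r + 24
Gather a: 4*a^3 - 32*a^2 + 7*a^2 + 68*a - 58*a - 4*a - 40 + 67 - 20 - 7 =4*a^3 - 25*a^2 + 6*a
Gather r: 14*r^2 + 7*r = 14*r^2 + 7*r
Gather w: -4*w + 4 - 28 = -4*w - 24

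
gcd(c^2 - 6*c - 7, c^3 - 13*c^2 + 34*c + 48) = c + 1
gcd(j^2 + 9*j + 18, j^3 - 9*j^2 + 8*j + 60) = 1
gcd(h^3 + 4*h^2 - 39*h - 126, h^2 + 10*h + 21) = h^2 + 10*h + 21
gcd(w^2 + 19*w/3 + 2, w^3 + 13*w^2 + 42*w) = w + 6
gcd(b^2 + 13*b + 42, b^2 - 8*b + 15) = 1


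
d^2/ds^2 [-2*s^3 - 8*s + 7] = -12*s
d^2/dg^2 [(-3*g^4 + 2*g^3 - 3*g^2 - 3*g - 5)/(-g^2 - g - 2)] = 2*(3*g^6 + 9*g^5 + 27*g^4 + 50*g^3 + 57*g^2 - 27*g + 1)/(g^6 + 3*g^5 + 9*g^4 + 13*g^3 + 18*g^2 + 12*g + 8)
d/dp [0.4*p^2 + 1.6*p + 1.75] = 0.8*p + 1.6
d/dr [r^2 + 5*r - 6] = 2*r + 5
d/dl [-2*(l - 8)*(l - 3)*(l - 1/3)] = -6*l^2 + 136*l/3 - 166/3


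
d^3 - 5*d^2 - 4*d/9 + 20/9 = (d - 5)*(d - 2/3)*(d + 2/3)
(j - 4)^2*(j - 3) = j^3 - 11*j^2 + 40*j - 48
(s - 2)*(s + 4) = s^2 + 2*s - 8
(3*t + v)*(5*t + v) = 15*t^2 + 8*t*v + v^2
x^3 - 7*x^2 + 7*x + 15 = (x - 5)*(x - 3)*(x + 1)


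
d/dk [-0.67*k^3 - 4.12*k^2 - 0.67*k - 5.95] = -2.01*k^2 - 8.24*k - 0.67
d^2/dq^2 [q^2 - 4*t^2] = 2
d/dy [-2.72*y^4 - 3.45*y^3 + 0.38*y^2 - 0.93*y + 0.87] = -10.88*y^3 - 10.35*y^2 + 0.76*y - 0.93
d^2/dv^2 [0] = 0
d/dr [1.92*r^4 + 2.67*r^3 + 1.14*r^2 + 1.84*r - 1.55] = 7.68*r^3 + 8.01*r^2 + 2.28*r + 1.84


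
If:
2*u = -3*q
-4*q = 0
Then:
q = 0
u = 0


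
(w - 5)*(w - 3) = w^2 - 8*w + 15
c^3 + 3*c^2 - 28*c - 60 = (c - 5)*(c + 2)*(c + 6)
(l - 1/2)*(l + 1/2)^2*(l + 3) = l^4 + 7*l^3/2 + 5*l^2/4 - 7*l/8 - 3/8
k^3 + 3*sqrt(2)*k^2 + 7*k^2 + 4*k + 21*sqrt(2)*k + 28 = (k + 7)*(k + sqrt(2))*(k + 2*sqrt(2))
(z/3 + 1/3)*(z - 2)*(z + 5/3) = z^3/3 + 2*z^2/9 - 11*z/9 - 10/9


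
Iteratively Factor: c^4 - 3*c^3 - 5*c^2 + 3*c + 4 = (c - 4)*(c^3 + c^2 - c - 1) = (c - 4)*(c - 1)*(c^2 + 2*c + 1) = (c - 4)*(c - 1)*(c + 1)*(c + 1)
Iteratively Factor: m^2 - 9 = (m + 3)*(m - 3)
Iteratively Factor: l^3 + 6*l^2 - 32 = (l + 4)*(l^2 + 2*l - 8) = (l - 2)*(l + 4)*(l + 4)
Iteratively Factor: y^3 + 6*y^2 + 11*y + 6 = (y + 3)*(y^2 + 3*y + 2) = (y + 1)*(y + 3)*(y + 2)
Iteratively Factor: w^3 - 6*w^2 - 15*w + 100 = (w - 5)*(w^2 - w - 20) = (w - 5)*(w + 4)*(w - 5)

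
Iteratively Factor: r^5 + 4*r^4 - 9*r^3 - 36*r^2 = (r + 3)*(r^4 + r^3 - 12*r^2) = (r - 3)*(r + 3)*(r^3 + 4*r^2) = r*(r - 3)*(r + 3)*(r^2 + 4*r) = r*(r - 3)*(r + 3)*(r + 4)*(r)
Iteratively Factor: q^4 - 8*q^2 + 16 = (q - 2)*(q^3 + 2*q^2 - 4*q - 8) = (q - 2)*(q + 2)*(q^2 - 4) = (q - 2)^2*(q + 2)*(q + 2)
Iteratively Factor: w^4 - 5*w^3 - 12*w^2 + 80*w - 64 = (w - 4)*(w^3 - w^2 - 16*w + 16) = (w - 4)*(w + 4)*(w^2 - 5*w + 4) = (w - 4)*(w - 1)*(w + 4)*(w - 4)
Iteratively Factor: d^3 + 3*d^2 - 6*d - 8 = (d + 1)*(d^2 + 2*d - 8) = (d + 1)*(d + 4)*(d - 2)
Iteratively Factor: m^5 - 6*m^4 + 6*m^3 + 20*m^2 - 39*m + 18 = (m - 1)*(m^4 - 5*m^3 + m^2 + 21*m - 18) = (m - 3)*(m - 1)*(m^3 - 2*m^2 - 5*m + 6) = (m - 3)*(m - 1)^2*(m^2 - m - 6) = (m - 3)*(m - 1)^2*(m + 2)*(m - 3)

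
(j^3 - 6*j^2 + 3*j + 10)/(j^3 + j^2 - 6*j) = (j^2 - 4*j - 5)/(j*(j + 3))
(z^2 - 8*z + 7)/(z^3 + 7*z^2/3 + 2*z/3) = 3*(z^2 - 8*z + 7)/(z*(3*z^2 + 7*z + 2))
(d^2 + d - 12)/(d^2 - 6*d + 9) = (d + 4)/(d - 3)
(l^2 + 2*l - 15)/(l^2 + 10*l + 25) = (l - 3)/(l + 5)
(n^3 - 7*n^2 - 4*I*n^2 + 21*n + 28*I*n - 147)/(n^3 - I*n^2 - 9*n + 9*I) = (n^3 + n^2*(-7 - 4*I) + n*(21 + 28*I) - 147)/(n^3 - I*n^2 - 9*n + 9*I)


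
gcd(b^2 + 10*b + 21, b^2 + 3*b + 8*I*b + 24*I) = b + 3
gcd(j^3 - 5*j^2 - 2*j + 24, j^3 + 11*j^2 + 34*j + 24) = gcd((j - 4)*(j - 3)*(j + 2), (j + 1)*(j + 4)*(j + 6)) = 1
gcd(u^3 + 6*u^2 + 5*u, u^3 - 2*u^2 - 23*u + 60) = u + 5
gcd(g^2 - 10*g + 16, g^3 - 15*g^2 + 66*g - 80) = g^2 - 10*g + 16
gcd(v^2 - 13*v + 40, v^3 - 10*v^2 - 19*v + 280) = v - 8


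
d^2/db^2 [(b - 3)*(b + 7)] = 2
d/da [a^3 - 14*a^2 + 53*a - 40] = 3*a^2 - 28*a + 53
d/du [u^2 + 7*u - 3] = 2*u + 7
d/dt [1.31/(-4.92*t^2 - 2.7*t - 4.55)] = (12.8904*t + 3.537)/(4.92*t^2 + 2.7*t + 4.55)^2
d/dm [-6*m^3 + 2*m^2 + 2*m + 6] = -18*m^2 + 4*m + 2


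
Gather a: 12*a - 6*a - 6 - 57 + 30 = 6*a - 33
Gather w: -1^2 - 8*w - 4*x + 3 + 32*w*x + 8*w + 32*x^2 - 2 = 32*w*x + 32*x^2 - 4*x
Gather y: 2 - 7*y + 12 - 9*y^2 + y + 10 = -9*y^2 - 6*y + 24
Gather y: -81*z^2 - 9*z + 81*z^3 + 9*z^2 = 81*z^3 - 72*z^2 - 9*z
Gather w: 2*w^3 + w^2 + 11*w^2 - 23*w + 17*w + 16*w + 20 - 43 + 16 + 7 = 2*w^3 + 12*w^2 + 10*w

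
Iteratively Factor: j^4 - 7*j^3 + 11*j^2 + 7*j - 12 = (j - 3)*(j^3 - 4*j^2 - j + 4) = (j - 3)*(j + 1)*(j^2 - 5*j + 4) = (j - 4)*(j - 3)*(j + 1)*(j - 1)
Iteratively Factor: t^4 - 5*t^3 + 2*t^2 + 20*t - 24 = (t + 2)*(t^3 - 7*t^2 + 16*t - 12) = (t - 2)*(t + 2)*(t^2 - 5*t + 6) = (t - 3)*(t - 2)*(t + 2)*(t - 2)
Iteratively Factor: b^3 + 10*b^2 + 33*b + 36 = (b + 3)*(b^2 + 7*b + 12) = (b + 3)^2*(b + 4)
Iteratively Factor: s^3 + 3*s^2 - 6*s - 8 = (s - 2)*(s^2 + 5*s + 4) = (s - 2)*(s + 4)*(s + 1)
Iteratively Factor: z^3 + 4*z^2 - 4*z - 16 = (z - 2)*(z^2 + 6*z + 8) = (z - 2)*(z + 2)*(z + 4)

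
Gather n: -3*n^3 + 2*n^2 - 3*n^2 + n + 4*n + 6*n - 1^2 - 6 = -3*n^3 - n^2 + 11*n - 7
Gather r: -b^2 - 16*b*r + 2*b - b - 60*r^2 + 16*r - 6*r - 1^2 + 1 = -b^2 + b - 60*r^2 + r*(10 - 16*b)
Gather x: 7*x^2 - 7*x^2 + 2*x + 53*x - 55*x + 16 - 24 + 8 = 0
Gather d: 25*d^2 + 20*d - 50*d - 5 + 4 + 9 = 25*d^2 - 30*d + 8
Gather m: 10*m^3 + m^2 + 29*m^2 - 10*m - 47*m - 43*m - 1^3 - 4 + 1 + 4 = 10*m^3 + 30*m^2 - 100*m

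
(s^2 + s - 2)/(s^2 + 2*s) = (s - 1)/s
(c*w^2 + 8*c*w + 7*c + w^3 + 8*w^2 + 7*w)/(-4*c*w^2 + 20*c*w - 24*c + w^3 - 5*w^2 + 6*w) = (c*w^2 + 8*c*w + 7*c + w^3 + 8*w^2 + 7*w)/(-4*c*w^2 + 20*c*w - 24*c + w^3 - 5*w^2 + 6*w)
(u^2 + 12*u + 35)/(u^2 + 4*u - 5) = (u + 7)/(u - 1)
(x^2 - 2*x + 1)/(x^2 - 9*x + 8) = (x - 1)/(x - 8)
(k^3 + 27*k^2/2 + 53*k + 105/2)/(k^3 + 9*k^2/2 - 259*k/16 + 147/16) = 8*(2*k^2 + 13*k + 15)/(16*k^2 - 40*k + 21)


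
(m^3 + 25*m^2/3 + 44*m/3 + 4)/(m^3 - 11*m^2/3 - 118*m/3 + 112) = (3*m^2 + 7*m + 2)/(3*m^2 - 29*m + 56)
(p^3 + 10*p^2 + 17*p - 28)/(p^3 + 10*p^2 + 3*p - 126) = (p^2 + 3*p - 4)/(p^2 + 3*p - 18)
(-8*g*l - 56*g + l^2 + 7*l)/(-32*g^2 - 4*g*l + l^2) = (l + 7)/(4*g + l)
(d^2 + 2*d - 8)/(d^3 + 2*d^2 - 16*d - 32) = (d - 2)/(d^2 - 2*d - 8)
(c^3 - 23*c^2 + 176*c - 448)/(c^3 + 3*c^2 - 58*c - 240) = (c^2 - 15*c + 56)/(c^2 + 11*c + 30)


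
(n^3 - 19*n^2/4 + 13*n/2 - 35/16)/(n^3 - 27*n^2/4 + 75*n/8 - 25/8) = (8*n^2 - 34*n + 35)/(2*(4*n^2 - 25*n + 25))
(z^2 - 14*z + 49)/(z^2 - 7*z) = (z - 7)/z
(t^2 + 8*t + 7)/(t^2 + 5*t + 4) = (t + 7)/(t + 4)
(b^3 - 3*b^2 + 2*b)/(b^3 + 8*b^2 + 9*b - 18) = b*(b - 2)/(b^2 + 9*b + 18)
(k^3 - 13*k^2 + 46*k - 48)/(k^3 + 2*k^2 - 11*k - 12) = (k^2 - 10*k + 16)/(k^2 + 5*k + 4)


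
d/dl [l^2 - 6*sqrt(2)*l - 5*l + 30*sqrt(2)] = 2*l - 6*sqrt(2) - 5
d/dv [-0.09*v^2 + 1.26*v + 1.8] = 1.26 - 0.18*v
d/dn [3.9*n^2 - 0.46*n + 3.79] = 7.8*n - 0.46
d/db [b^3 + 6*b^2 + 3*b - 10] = 3*b^2 + 12*b + 3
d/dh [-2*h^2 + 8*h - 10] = 8 - 4*h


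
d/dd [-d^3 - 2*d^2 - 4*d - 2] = -3*d^2 - 4*d - 4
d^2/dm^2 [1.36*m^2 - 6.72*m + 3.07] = 2.72000000000000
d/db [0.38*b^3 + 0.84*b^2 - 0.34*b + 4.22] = 1.14*b^2 + 1.68*b - 0.34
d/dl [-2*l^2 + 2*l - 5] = 2 - 4*l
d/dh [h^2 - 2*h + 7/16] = 2*h - 2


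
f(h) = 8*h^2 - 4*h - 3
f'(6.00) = 92.00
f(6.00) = 261.00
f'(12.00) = 188.00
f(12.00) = 1101.00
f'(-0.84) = -17.44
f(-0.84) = 6.00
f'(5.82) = 89.12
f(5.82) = 244.70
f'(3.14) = 46.24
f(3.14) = 63.32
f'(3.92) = 58.72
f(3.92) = 104.25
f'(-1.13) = -22.08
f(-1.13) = 11.74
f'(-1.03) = -20.48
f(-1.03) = 9.61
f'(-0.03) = -4.48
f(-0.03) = -2.87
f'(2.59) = 37.44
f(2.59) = 40.30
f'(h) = 16*h - 4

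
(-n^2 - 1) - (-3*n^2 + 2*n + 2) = 2*n^2 - 2*n - 3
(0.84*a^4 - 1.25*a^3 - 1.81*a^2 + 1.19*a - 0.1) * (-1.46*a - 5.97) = -1.2264*a^5 - 3.1898*a^4 + 10.1051*a^3 + 9.0683*a^2 - 6.9583*a + 0.597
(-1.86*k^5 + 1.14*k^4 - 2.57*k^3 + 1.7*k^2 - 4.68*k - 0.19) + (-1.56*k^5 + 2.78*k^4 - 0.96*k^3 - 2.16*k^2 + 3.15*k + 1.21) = -3.42*k^5 + 3.92*k^4 - 3.53*k^3 - 0.46*k^2 - 1.53*k + 1.02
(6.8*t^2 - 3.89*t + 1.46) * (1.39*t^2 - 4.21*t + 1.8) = 9.452*t^4 - 34.0351*t^3 + 30.6463*t^2 - 13.1486*t + 2.628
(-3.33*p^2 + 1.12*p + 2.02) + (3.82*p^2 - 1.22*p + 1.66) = 0.49*p^2 - 0.0999999999999999*p + 3.68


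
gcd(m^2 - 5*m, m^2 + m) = m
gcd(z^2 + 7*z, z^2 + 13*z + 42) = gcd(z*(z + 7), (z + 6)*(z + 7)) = z + 7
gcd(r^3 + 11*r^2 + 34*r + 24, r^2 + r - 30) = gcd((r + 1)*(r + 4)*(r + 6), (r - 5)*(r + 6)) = r + 6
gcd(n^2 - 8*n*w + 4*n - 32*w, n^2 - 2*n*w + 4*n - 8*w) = n + 4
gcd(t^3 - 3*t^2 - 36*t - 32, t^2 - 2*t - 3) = t + 1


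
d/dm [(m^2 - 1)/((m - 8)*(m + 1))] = -7/(m^2 - 16*m + 64)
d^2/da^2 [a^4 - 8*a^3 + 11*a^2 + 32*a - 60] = 12*a^2 - 48*a + 22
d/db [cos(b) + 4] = -sin(b)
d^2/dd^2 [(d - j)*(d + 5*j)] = 2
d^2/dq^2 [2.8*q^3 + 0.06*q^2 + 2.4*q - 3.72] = 16.8*q + 0.12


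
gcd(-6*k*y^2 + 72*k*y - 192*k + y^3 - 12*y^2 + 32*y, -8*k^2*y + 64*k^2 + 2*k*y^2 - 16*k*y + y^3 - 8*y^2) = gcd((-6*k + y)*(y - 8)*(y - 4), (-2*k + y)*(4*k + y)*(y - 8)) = y - 8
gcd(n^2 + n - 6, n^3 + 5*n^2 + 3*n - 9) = n + 3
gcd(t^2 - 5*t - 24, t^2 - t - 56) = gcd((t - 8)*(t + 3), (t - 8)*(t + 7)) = t - 8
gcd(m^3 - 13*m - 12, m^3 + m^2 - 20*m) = m - 4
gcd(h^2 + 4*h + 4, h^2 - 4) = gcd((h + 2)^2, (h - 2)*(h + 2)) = h + 2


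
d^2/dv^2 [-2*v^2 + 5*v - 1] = -4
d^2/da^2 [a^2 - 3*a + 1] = 2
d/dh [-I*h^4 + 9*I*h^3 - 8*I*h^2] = I*h*(-4*h^2 + 27*h - 16)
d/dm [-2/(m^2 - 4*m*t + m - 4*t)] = 2*(2*m - 4*t + 1)/(m^2 - 4*m*t + m - 4*t)^2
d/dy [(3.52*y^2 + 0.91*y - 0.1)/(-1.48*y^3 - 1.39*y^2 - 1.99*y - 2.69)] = (5.2096*y^4 + 2.6936*y^3 - 6.1839*y^2 - 19.2156*y - 2.6469)/(2.1904*y^6 + 4.1144*y^5 + 7.8225*y^4 + 13.4946*y^3 + 11.4383*y^2 + 10.7062*y + 7.2361)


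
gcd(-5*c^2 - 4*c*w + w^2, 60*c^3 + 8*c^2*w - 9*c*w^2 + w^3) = -5*c + w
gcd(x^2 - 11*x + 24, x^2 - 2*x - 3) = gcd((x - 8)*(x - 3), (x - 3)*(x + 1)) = x - 3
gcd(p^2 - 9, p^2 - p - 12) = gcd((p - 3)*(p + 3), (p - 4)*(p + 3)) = p + 3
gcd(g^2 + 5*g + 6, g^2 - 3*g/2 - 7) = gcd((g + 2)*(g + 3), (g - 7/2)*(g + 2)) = g + 2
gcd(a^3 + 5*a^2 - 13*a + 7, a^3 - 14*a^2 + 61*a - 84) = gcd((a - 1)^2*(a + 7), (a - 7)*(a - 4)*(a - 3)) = 1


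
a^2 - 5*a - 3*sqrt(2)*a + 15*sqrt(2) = (a - 5)*(a - 3*sqrt(2))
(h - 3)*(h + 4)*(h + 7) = h^3 + 8*h^2 - 5*h - 84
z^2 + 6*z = z*(z + 6)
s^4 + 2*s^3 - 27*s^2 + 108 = (s - 3)^2*(s + 2)*(s + 6)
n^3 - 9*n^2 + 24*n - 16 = (n - 4)^2*(n - 1)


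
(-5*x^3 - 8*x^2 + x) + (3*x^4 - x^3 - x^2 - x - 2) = 3*x^4 - 6*x^3 - 9*x^2 - 2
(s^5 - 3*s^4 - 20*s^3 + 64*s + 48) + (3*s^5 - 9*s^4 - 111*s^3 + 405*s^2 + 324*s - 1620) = 4*s^5 - 12*s^4 - 131*s^3 + 405*s^2 + 388*s - 1572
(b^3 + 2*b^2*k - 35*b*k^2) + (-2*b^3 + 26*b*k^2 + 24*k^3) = -b^3 + 2*b^2*k - 9*b*k^2 + 24*k^3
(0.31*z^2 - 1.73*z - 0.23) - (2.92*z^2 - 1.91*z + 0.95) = -2.61*z^2 + 0.18*z - 1.18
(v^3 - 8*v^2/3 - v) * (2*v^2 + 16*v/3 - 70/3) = 2*v^5 - 356*v^3/9 + 512*v^2/9 + 70*v/3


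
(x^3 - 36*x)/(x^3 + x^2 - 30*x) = (x - 6)/(x - 5)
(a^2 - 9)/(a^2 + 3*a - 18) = (a + 3)/(a + 6)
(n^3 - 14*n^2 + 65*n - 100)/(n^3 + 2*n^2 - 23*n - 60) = (n^2 - 9*n + 20)/(n^2 + 7*n + 12)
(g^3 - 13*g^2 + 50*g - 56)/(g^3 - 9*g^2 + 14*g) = (g - 4)/g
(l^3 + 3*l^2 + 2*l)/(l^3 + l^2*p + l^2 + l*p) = (l + 2)/(l + p)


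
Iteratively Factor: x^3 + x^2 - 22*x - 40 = (x + 4)*(x^2 - 3*x - 10) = (x - 5)*(x + 4)*(x + 2)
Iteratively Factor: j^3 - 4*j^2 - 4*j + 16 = (j - 2)*(j^2 - 2*j - 8) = (j - 4)*(j - 2)*(j + 2)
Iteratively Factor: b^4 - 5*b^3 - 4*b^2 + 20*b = (b)*(b^3 - 5*b^2 - 4*b + 20) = b*(b + 2)*(b^2 - 7*b + 10) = b*(b - 2)*(b + 2)*(b - 5)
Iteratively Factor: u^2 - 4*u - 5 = (u - 5)*(u + 1)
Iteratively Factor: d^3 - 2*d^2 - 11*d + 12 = (d - 1)*(d^2 - d - 12) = (d - 1)*(d + 3)*(d - 4)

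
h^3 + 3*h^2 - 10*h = h*(h - 2)*(h + 5)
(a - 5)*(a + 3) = a^2 - 2*a - 15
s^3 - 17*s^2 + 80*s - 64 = (s - 8)^2*(s - 1)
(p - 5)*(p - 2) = p^2 - 7*p + 10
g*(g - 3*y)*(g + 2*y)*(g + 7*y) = g^4 + 6*g^3*y - 13*g^2*y^2 - 42*g*y^3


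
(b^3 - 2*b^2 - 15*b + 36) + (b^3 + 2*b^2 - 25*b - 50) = 2*b^3 - 40*b - 14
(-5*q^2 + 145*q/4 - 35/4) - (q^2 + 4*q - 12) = -6*q^2 + 129*q/4 + 13/4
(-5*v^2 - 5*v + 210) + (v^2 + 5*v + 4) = 214 - 4*v^2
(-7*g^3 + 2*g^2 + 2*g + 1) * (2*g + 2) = -14*g^4 - 10*g^3 + 8*g^2 + 6*g + 2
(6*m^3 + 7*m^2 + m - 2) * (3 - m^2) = -6*m^5 - 7*m^4 + 17*m^3 + 23*m^2 + 3*m - 6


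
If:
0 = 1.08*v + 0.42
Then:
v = -0.39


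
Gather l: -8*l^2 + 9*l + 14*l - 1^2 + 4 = -8*l^2 + 23*l + 3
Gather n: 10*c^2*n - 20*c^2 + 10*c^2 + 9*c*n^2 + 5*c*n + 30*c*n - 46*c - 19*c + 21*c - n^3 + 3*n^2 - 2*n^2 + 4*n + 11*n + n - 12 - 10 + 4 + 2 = -10*c^2 - 44*c - n^3 + n^2*(9*c + 1) + n*(10*c^2 + 35*c + 16) - 16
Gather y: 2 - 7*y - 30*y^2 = -30*y^2 - 7*y + 2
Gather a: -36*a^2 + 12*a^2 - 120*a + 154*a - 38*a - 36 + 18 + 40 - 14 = -24*a^2 - 4*a + 8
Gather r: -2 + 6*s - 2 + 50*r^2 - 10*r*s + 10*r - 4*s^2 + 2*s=50*r^2 + r*(10 - 10*s) - 4*s^2 + 8*s - 4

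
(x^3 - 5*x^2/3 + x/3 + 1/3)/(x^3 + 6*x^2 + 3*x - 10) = (3*x^2 - 2*x - 1)/(3*(x^2 + 7*x + 10))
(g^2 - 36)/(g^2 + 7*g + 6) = (g - 6)/(g + 1)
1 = 1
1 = 1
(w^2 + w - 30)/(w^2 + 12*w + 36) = (w - 5)/(w + 6)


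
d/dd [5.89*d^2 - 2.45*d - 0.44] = 11.78*d - 2.45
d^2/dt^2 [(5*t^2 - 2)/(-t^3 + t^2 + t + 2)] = 2*(-5*t^6 - 3*t^4 - 81*t^3 + 30*t^2 + 18*t - 22)/(t^9 - 3*t^8 - t^6 + 12*t^5 + 3*t^4 - t^3 - 18*t^2 - 12*t - 8)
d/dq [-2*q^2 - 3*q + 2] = -4*q - 3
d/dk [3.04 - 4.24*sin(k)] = -4.24*cos(k)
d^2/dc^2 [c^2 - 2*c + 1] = 2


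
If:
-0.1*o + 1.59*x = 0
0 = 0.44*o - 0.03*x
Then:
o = 0.00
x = 0.00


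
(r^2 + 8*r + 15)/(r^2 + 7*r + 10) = (r + 3)/(r + 2)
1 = 1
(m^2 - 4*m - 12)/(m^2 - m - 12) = (-m^2 + 4*m + 12)/(-m^2 + m + 12)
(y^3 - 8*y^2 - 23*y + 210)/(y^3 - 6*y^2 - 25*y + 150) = (y - 7)/(y - 5)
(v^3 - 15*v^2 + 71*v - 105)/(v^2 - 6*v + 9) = (v^2 - 12*v + 35)/(v - 3)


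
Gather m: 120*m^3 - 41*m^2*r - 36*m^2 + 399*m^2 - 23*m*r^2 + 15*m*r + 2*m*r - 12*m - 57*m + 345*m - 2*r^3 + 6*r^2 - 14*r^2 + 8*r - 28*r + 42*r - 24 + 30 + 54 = 120*m^3 + m^2*(363 - 41*r) + m*(-23*r^2 + 17*r + 276) - 2*r^3 - 8*r^2 + 22*r + 60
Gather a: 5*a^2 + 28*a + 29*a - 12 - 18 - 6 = 5*a^2 + 57*a - 36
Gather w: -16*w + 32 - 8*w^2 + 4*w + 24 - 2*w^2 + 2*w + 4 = -10*w^2 - 10*w + 60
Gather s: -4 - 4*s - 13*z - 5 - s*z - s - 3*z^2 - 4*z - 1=s*(-z - 5) - 3*z^2 - 17*z - 10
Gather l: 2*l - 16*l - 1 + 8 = 7 - 14*l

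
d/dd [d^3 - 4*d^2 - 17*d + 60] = 3*d^2 - 8*d - 17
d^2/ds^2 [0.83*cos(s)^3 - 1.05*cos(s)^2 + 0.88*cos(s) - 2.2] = -1.5025*cos(s) + 2.1*cos(2*s) - 1.8675*cos(3*s)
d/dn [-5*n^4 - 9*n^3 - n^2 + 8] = n*(-20*n^2 - 27*n - 2)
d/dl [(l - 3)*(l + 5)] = 2*l + 2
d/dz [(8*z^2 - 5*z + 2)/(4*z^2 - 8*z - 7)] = (-44*z^2 - 128*z + 51)/(16*z^4 - 64*z^3 + 8*z^2 + 112*z + 49)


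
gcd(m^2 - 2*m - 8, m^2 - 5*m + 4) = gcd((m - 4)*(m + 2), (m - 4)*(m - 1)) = m - 4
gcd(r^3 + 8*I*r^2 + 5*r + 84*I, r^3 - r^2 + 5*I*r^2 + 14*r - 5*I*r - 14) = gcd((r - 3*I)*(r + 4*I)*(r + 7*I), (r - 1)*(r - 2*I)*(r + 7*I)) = r + 7*I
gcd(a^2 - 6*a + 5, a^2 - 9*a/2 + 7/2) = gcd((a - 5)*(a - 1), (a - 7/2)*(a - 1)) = a - 1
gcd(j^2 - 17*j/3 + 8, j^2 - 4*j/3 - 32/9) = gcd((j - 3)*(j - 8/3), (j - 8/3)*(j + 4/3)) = j - 8/3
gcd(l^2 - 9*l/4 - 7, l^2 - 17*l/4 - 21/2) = l + 7/4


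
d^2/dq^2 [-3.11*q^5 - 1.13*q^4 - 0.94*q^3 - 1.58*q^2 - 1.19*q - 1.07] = -62.2*q^3 - 13.56*q^2 - 5.64*q - 3.16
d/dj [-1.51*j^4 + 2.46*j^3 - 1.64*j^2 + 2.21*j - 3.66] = -6.04*j^3 + 7.38*j^2 - 3.28*j + 2.21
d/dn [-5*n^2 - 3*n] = -10*n - 3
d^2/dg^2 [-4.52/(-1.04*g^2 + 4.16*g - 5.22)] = (-9.777664*g^2 + 39.110656*g + 4.52*(2.08*g - 4.16)*(4.16*g - 8.32) - 49.076352)/(1.04*g^2 - 4.16*g + 5.22)^3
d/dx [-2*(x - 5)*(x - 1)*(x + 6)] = 62 - 6*x^2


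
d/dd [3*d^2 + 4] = 6*d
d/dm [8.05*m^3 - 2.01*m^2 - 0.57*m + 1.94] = 24.15*m^2 - 4.02*m - 0.57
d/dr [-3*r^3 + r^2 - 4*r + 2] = -9*r^2 + 2*r - 4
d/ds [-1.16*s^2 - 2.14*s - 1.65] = -2.32*s - 2.14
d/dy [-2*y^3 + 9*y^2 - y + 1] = -6*y^2 + 18*y - 1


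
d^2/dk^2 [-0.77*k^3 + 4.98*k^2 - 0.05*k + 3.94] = 9.96 - 4.62*k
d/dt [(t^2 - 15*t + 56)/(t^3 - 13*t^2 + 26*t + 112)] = -1/(t^2 + 4*t + 4)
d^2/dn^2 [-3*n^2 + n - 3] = -6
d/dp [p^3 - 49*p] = 3*p^2 - 49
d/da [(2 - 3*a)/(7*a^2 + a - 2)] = (-21*a^2 - 3*a + (3*a - 2)*(14*a + 1) + 6)/(7*a^2 + a - 2)^2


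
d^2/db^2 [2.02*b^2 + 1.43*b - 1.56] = 4.04000000000000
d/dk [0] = 0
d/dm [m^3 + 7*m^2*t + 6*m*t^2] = 3*m^2 + 14*m*t + 6*t^2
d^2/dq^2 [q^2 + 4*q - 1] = 2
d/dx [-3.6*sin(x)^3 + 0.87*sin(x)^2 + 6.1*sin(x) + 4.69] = (-10.8*sin(x)^2 + 1.74*sin(x) + 6.1)*cos(x)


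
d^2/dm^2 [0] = 0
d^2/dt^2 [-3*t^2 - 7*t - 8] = -6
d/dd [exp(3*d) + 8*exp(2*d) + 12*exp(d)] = (3*exp(2*d) + 16*exp(d) + 12)*exp(d)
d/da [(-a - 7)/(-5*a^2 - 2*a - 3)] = (5*a^2 + 2*a - 2*(a + 7)*(5*a + 1) + 3)/(5*a^2 + 2*a + 3)^2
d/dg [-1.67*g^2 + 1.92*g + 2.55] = 1.92 - 3.34*g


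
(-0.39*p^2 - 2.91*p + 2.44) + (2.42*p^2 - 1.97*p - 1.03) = 2.03*p^2 - 4.88*p + 1.41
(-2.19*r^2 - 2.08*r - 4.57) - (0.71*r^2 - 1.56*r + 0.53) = -2.9*r^2 - 0.52*r - 5.1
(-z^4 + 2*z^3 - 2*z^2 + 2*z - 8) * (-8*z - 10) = 8*z^5 - 6*z^4 - 4*z^3 + 4*z^2 + 44*z + 80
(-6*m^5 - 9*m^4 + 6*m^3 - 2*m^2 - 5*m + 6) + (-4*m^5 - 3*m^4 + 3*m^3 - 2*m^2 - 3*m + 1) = -10*m^5 - 12*m^4 + 9*m^3 - 4*m^2 - 8*m + 7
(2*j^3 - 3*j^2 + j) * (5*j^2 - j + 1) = 10*j^5 - 17*j^4 + 10*j^3 - 4*j^2 + j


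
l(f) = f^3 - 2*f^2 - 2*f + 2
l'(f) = 3*f^2 - 4*f - 2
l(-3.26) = -47.38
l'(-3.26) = 42.92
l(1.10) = -1.29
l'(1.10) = -2.77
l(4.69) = 51.79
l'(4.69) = 45.23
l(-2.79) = -29.71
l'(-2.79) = 32.51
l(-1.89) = -8.12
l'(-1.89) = 16.28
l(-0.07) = 2.13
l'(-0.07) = -1.71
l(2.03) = -1.94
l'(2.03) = 2.24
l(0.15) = 1.66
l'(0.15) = -2.53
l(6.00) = 134.00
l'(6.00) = 82.00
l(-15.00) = -3793.00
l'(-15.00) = 733.00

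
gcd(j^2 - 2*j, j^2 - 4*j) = j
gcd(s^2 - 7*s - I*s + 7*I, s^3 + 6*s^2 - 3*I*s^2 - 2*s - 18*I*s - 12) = s - I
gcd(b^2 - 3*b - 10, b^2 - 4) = b + 2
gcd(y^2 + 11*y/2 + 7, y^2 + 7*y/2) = y + 7/2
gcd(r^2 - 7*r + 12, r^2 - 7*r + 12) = r^2 - 7*r + 12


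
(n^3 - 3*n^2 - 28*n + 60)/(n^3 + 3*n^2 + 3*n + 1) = (n^3 - 3*n^2 - 28*n + 60)/(n^3 + 3*n^2 + 3*n + 1)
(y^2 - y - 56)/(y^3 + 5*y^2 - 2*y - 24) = (y^2 - y - 56)/(y^3 + 5*y^2 - 2*y - 24)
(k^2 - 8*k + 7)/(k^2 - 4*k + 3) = (k - 7)/(k - 3)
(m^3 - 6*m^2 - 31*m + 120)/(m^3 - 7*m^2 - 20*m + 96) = (m + 5)/(m + 4)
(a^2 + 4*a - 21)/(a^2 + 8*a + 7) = (a - 3)/(a + 1)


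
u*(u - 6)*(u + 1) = u^3 - 5*u^2 - 6*u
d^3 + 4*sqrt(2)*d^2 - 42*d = d*(d - 3*sqrt(2))*(d + 7*sqrt(2))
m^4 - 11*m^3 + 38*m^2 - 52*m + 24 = (m - 6)*(m - 2)^2*(m - 1)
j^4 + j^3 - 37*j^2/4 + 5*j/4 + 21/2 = (j - 2)*(j - 3/2)*(j + 1)*(j + 7/2)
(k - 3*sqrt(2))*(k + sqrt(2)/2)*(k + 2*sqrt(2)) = k^3 - sqrt(2)*k^2/2 - 13*k - 6*sqrt(2)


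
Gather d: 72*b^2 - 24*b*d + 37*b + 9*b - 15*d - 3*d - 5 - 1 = 72*b^2 + 46*b + d*(-24*b - 18) - 6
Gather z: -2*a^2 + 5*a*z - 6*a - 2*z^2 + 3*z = -2*a^2 - 6*a - 2*z^2 + z*(5*a + 3)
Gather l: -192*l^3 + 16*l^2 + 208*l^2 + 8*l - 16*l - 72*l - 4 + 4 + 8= -192*l^3 + 224*l^2 - 80*l + 8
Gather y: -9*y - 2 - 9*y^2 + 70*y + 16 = -9*y^2 + 61*y + 14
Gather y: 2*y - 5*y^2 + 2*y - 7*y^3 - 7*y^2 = -7*y^3 - 12*y^2 + 4*y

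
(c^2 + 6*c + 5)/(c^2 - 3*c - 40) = (c + 1)/(c - 8)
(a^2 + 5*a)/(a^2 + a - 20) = a/(a - 4)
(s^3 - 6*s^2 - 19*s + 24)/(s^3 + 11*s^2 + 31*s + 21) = (s^2 - 9*s + 8)/(s^2 + 8*s + 7)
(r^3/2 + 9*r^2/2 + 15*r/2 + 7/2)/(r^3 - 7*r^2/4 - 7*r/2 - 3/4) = 2*(r^2 + 8*r + 7)/(4*r^2 - 11*r - 3)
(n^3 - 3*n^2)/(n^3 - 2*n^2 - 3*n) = n/(n + 1)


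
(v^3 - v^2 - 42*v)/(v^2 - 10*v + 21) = v*(v + 6)/(v - 3)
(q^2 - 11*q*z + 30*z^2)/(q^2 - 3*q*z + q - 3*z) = (q^2 - 11*q*z + 30*z^2)/(q^2 - 3*q*z + q - 3*z)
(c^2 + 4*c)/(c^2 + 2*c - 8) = c/(c - 2)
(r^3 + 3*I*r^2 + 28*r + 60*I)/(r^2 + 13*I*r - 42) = (r^2 - 3*I*r + 10)/(r + 7*I)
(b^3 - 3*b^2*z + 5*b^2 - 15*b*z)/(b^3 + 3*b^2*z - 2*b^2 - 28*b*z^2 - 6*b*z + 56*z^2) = b*(b^2 - 3*b*z + 5*b - 15*z)/(b^3 + 3*b^2*z - 2*b^2 - 28*b*z^2 - 6*b*z + 56*z^2)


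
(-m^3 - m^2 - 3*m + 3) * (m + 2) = -m^4 - 3*m^3 - 5*m^2 - 3*m + 6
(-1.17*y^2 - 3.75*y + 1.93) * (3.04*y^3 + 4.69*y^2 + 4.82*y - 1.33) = -3.5568*y^5 - 16.8873*y^4 - 17.3597*y^3 - 7.4672*y^2 + 14.2901*y - 2.5669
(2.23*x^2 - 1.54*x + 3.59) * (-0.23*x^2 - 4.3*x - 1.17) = -0.5129*x^4 - 9.2348*x^3 + 3.1872*x^2 - 13.6352*x - 4.2003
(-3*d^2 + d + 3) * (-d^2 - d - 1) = 3*d^4 + 2*d^3 - d^2 - 4*d - 3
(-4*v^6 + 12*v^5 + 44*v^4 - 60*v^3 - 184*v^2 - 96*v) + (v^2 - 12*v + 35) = -4*v^6 + 12*v^5 + 44*v^4 - 60*v^3 - 183*v^2 - 108*v + 35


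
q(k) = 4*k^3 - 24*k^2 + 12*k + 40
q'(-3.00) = 264.00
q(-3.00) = -320.00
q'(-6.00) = 732.00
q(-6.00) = -1760.00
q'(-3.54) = 332.30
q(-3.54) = -480.69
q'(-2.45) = 201.63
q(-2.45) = -192.28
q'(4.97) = 69.85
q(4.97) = -2.13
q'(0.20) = 2.88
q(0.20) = 41.47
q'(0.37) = -4.12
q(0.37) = 41.36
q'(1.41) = -31.82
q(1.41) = 20.42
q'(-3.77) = 363.51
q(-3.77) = -560.68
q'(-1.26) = 91.53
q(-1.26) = -21.22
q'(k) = 12*k^2 - 48*k + 12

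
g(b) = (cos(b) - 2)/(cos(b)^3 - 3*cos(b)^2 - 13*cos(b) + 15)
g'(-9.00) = 0.01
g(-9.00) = -0.12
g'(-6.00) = 11.01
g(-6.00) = -1.63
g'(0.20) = 31.25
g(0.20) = -3.20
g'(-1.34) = -0.09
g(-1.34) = -0.15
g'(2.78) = -0.01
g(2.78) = -0.12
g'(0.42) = 3.37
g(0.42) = -0.78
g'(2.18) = 0.00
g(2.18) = -0.12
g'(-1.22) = -0.13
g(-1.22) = -0.16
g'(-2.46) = 0.01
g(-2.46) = -0.12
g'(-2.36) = 0.00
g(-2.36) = -0.12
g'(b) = (cos(b) - 2)*(3*sin(b)*cos(b)^2 - 6*sin(b)*cos(b) - 13*sin(b))/(cos(b)^3 - 3*cos(b)^2 - 13*cos(b) + 15)^2 - sin(b)/(cos(b)^3 - 3*cos(b)^2 - 13*cos(b) + 15)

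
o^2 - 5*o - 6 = (o - 6)*(o + 1)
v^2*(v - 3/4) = v^3 - 3*v^2/4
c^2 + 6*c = c*(c + 6)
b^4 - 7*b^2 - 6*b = b*(b - 3)*(b + 1)*(b + 2)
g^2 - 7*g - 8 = (g - 8)*(g + 1)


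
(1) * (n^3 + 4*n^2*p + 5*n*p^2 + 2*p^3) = n^3 + 4*n^2*p + 5*n*p^2 + 2*p^3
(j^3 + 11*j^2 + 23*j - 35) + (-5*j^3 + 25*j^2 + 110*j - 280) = -4*j^3 + 36*j^2 + 133*j - 315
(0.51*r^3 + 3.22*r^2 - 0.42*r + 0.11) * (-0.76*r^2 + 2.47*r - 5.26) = -0.3876*r^5 - 1.1875*r^4 + 5.59*r^3 - 18.0582*r^2 + 2.4809*r - 0.5786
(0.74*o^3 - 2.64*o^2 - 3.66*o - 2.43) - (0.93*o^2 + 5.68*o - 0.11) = 0.74*o^3 - 3.57*o^2 - 9.34*o - 2.32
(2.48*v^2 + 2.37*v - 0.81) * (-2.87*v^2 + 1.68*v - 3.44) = -7.1176*v^4 - 2.6355*v^3 - 2.2249*v^2 - 9.5136*v + 2.7864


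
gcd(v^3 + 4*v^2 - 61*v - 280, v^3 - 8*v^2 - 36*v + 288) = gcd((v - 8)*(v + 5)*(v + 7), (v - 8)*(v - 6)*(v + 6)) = v - 8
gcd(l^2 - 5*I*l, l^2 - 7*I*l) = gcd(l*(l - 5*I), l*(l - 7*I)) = l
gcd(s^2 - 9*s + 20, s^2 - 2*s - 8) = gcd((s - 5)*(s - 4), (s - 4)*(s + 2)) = s - 4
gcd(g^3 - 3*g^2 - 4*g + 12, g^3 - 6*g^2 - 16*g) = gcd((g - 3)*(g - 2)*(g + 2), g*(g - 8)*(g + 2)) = g + 2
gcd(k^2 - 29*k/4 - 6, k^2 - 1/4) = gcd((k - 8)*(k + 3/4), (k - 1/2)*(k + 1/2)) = 1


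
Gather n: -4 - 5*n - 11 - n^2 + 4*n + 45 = -n^2 - n + 30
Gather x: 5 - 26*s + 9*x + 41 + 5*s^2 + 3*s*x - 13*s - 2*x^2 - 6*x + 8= 5*s^2 - 39*s - 2*x^2 + x*(3*s + 3) + 54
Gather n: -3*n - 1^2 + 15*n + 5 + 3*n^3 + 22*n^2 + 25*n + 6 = 3*n^3 + 22*n^2 + 37*n + 10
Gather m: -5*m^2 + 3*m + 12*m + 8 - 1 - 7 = -5*m^2 + 15*m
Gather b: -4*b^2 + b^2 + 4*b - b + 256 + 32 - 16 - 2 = -3*b^2 + 3*b + 270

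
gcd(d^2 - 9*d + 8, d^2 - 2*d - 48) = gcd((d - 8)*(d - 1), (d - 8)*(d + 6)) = d - 8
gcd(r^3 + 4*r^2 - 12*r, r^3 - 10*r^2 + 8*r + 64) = 1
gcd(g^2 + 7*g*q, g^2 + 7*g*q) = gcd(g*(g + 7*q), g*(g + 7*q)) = g^2 + 7*g*q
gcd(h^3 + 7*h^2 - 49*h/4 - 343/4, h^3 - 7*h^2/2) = h - 7/2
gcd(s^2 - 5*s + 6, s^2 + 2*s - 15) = s - 3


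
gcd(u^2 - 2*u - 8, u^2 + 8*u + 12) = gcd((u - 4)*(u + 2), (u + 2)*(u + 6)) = u + 2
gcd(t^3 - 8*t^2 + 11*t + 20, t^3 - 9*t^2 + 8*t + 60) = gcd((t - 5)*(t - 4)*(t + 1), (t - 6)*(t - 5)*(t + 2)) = t - 5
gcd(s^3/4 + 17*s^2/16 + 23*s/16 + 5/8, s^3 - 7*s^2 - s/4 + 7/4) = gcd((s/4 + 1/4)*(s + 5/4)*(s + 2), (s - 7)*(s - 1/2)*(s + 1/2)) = 1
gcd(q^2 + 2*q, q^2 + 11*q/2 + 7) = q + 2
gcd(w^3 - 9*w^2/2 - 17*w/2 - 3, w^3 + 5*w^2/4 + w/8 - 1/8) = w^2 + 3*w/2 + 1/2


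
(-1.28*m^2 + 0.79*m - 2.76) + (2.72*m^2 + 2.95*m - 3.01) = 1.44*m^2 + 3.74*m - 5.77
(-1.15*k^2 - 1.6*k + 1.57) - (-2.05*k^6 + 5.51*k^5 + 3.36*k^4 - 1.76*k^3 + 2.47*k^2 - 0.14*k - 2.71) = 2.05*k^6 - 5.51*k^5 - 3.36*k^4 + 1.76*k^3 - 3.62*k^2 - 1.46*k + 4.28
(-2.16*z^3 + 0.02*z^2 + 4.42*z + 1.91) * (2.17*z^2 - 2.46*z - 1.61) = -4.6872*z^5 + 5.357*z^4 + 13.0198*z^3 - 6.7607*z^2 - 11.8148*z - 3.0751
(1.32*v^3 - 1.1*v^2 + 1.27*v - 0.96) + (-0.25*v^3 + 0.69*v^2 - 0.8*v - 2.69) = 1.07*v^3 - 0.41*v^2 + 0.47*v - 3.65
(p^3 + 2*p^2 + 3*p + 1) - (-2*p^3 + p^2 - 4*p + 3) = 3*p^3 + p^2 + 7*p - 2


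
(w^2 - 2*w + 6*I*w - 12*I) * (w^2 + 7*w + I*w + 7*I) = w^4 + 5*w^3 + 7*I*w^3 - 20*w^2 + 35*I*w^2 - 30*w - 98*I*w + 84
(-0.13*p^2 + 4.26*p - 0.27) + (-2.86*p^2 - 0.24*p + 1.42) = -2.99*p^2 + 4.02*p + 1.15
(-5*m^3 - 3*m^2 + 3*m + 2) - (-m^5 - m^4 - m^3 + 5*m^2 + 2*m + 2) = m^5 + m^4 - 4*m^3 - 8*m^2 + m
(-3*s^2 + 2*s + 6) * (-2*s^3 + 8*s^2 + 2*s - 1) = 6*s^5 - 28*s^4 - 2*s^3 + 55*s^2 + 10*s - 6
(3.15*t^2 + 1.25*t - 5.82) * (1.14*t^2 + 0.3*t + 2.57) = 3.591*t^4 + 2.37*t^3 + 1.8357*t^2 + 1.4665*t - 14.9574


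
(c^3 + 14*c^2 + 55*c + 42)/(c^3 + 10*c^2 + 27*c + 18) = (c + 7)/(c + 3)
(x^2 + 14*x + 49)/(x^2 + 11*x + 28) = (x + 7)/(x + 4)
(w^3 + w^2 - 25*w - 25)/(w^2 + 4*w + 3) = (w^2 - 25)/(w + 3)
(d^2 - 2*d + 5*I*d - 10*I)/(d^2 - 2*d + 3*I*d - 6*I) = (d + 5*I)/(d + 3*I)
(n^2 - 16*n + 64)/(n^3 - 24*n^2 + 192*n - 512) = 1/(n - 8)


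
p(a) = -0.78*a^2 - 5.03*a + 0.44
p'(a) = -1.56*a - 5.03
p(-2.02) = 7.42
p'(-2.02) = -1.88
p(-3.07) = 8.53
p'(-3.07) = -0.24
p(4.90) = -42.93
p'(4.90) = -12.67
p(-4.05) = 8.02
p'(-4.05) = 1.29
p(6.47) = -64.76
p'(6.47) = -15.12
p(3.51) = -26.82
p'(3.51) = -10.51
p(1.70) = -10.37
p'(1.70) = -7.68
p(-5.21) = 5.47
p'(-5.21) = 3.10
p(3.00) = -21.67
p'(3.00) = -9.71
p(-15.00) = -99.61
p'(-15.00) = 18.37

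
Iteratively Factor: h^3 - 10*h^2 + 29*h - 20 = (h - 5)*(h^2 - 5*h + 4) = (h - 5)*(h - 1)*(h - 4)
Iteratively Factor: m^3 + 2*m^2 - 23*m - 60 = (m - 5)*(m^2 + 7*m + 12) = (m - 5)*(m + 3)*(m + 4)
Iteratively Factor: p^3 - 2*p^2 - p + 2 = (p + 1)*(p^2 - 3*p + 2) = (p - 2)*(p + 1)*(p - 1)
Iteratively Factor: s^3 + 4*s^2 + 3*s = (s + 1)*(s^2 + 3*s) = (s + 1)*(s + 3)*(s)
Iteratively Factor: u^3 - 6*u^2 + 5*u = (u)*(u^2 - 6*u + 5) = u*(u - 5)*(u - 1)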